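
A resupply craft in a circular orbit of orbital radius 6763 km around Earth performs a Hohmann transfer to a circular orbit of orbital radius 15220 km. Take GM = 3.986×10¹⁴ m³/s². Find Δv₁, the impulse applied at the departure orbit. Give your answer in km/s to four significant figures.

Δv ≈ 1.357 km/s

r₁ = 6763 km = 6.763×10⁶ m.
r₂ = 15220 km = 1.522×10⁷ m.
Transfer ellipse a_t = (r₁ + r₂)/2 = 1.099×10⁷ m.
At r₁: circular v_c1 = √(μ/r₁) = 7677 m/s; transfer-perigee v_p = √[μ(2/r₁ − 1/a_t)] = 9034 m/s.
Δv₁ = v_p − v_c1 = 1357 m/s.
= 1.357 km/s.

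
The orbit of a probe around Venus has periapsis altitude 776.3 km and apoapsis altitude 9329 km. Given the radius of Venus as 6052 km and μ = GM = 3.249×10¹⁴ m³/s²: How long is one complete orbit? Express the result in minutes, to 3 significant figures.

r_p = 6052 + 776.3 = 6828.3 km = 6.8283×10⁶ m.
r_a = 6052 + 9329 = 15381 km = 1.5381×10⁷ m.
Semi-major axis a = (r_p + r_a)/2 = (6828.3 + 15381)/2 = 11105 km = 1.110×10⁷ m.
By Kepler's third law T = 2π√(a³/μ) = 2π × 2.053×10³ = 1.290×10⁴ s.
= 215.0 minutes.

T ≈ 215 minutes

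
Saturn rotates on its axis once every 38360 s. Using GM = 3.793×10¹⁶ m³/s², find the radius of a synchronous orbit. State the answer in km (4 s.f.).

A synchronous orbit has period T, so by Kepler's third law a = (μT²/4π²)^(1/3).
μT²/4π² = 3.793×10¹⁶ × (3.836×10⁴)² / 39.48 = 1.414×10²⁴ m³.
a = 1.122×10⁸ m = 1.1223×10⁵ km.

r_sync ≈ 1.122×10⁵ km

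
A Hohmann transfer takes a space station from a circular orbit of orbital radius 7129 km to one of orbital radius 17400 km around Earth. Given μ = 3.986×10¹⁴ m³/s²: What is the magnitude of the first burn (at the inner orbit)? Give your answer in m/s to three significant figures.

r₁ = 7129 km = 7.129×10⁶ m.
r₂ = 17400 km = 1.740×10⁷ m.
Transfer ellipse a_t = (r₁ + r₂)/2 = 1.226×10⁷ m.
At r₁: circular v_c1 = √(μ/r₁) = 7477 m/s; transfer-perigee v_p = √[μ(2/r₁ − 1/a_t)] = 8906 m/s.
Δv₁ = v_p − v_c1 = 1429 m/s.

Δv ≈ 1430 m/s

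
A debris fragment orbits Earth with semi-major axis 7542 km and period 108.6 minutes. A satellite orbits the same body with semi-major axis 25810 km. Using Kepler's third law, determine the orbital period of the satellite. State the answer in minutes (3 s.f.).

T₂ ≈ 688 minutes

Kepler's third law: T² ∝ a³, so T₂ = T₁ (a₂/a₁)^(3/2).
a₂/a₁ = 3.422, (a₂/a₁)^(3/2) = 6.331.
T₂ = 108.6 × 6.331 = 687.5 minutes.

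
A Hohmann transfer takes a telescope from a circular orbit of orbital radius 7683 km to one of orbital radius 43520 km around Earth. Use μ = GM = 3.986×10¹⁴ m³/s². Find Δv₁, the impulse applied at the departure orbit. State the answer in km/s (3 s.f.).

Δv ≈ 2.19 km/s

r₁ = 7683 km = 7.683×10⁶ m.
r₂ = 43520 km = 4.352×10⁷ m.
Transfer ellipse a_t = (r₁ + r₂)/2 = 2.560×10⁷ m.
At r₁: circular v_c1 = √(μ/r₁) = 7203 m/s; transfer-perigee v_p = √[μ(2/r₁ − 1/a_t)] = 9391 m/s.
Δv₁ = v_p − v_c1 = 2188 m/s.
= 2.188 km/s.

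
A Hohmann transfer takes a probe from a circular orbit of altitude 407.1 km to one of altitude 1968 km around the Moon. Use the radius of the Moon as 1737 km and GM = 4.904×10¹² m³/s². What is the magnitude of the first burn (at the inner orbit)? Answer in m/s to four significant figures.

Δv ≈ 189.9 m/s

r₁ = 1737 + 407.1 = 2144.1 km = 2.1441×10⁶ m.
r₂ = 1737 + 1968 = 3705.0 km = 3.7050×10⁶ m.
Transfer ellipse a_t = (r₁ + r₂)/2 = 2.925×10⁶ m.
At r₁: circular v_c1 = √(μ/r₁) = 1512 m/s; transfer-perilune v_p = √[μ(2/r₁ − 1/a_t)] = 1702 m/s.
Δv₁ = v_p − v_c1 = 189.9 m/s.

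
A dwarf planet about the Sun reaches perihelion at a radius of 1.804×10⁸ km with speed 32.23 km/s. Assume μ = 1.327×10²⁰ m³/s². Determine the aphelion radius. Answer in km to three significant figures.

aphelion radius ≈ 4.33×10⁸ km

r_p = 1.804×10¹¹ m.
Specific energy ε = v²/2 − μ/r = -2.162×10⁸ J/kg, so a = −μ/(2ε) = 3.069×10¹¹ m.
The apsides satisfy r_p + r_a = 2a, so the aphelion radius is 2a − r_p = 4.334×10¹¹ m = 4.3338×10⁸ km.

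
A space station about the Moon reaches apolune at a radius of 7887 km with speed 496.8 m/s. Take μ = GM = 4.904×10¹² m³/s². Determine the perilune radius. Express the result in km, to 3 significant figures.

perilune radius ≈ 1950 km

r_a = 7.887×10⁶ m.
Specific energy ε = v²/2 − μ/r = -4.984×10⁵ J/kg, so a = −μ/(2ε) = 4.920×10⁶ m.
The apsides satisfy r_p + r_a = 2a, so the perilune radius is 2a − r_a = 1.953×10⁶ m = 1952.9 km.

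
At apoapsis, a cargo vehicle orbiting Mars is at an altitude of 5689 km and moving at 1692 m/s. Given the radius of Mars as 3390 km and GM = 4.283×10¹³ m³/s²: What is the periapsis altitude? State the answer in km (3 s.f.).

periapsis altitude ≈ 565 km

r_a = 3390 + 5689 = 9079.0 km = 9.079×10⁶ m.
Specific energy ε = v²/2 − μ/r = -3.286×10⁶ J/kg, so a = −μ/(2ε) = 6.517×10⁶ m.
The apsides satisfy r_p + r_a = 2a, so the periapsis radius is 2a − r_a = 3.955×10⁶ m = 3954.9 km.
Periapsis altitude = 3954.9 − 3390 = 564.89 km.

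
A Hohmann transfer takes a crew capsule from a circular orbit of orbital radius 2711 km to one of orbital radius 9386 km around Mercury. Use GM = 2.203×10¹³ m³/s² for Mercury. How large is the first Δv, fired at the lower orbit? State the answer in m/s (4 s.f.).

Δv ≈ 700.4 m/s

r₁ = 2711 km = 2.711×10⁶ m.
r₂ = 9386 km = 9.386×10⁶ m.
Transfer ellipse a_t = (r₁ + r₂)/2 = 6.048×10⁶ m.
At r₁: circular v_c1 = √(μ/r₁) = 2851 m/s; transfer-periherm v_p = √[μ(2/r₁ − 1/a_t)] = 3551 m/s.
Δv₁ = v_p − v_c1 = 700.4 m/s.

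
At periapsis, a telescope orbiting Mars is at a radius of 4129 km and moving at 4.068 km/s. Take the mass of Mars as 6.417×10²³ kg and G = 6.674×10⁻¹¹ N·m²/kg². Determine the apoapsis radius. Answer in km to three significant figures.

μ = GM = 6.674×10⁻¹¹ × 6.417×10²³ = 4.283×10¹³ m³/s².
r_p = 4.129×10⁶ m.
Specific energy ε = v²/2 − μ/r = -2.098×10⁶ J/kg, so a = −μ/(2ε) = 1.021×10⁷ m.
The apsides satisfy r_p + r_a = 2a, so the apoapsis radius is 2a − r_p = 1.628×10⁷ m = 16285 km.

apoapsis radius ≈ 16300 km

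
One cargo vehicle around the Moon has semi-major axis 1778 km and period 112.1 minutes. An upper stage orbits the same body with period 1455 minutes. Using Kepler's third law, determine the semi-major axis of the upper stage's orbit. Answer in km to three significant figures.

Kepler's third law: a³ ∝ T², so a₂ = a₁ (T₂/T₁)^(2/3).
T₂/T₁ = 12.98, (T₂/T₁)^(2/3) = 5.523.
a₂ = 1778 × 5.523 = 9820 km.

a₂ ≈ 9820 km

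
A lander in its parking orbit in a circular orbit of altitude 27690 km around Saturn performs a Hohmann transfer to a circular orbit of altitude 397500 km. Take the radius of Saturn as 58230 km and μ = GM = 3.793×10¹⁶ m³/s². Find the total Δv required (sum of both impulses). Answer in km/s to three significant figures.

Δv_total ≈ 10.2 km/s

r₁ = 58230 + 27690 = 85920 km = 8.5920×10⁷ m.
r₂ = 58230 + 397500 = 455730 km = 4.5573×10⁸ m.
Transfer ellipse a_t = (r₁ + r₂)/2 = 2.708×10⁸ m.
At r₁: circular v_c1 = √(μ/r₁) = 21010 m/s; transfer-perikrone v_p = √[μ(2/r₁ − 1/a_t)] = 27260 m/s.
Δv₁ = v_p − v_c1 = 6245 m/s.
At r₂: circular v_c2 = √(μ/r₂) = 9123 m/s; transfer-apokrone v_a = √[μ(2/r₂ − 1/a_t)] = 5139 m/s.
Δv₂ = v_c2 − v_a = 3984 m/s.
Total Δv = Δv₁ + Δv₂ = 10230 m/s = 10.23 km/s.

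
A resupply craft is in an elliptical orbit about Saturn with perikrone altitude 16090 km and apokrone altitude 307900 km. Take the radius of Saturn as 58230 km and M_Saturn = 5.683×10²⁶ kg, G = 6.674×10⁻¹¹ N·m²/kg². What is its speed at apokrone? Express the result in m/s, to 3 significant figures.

v ≈ 5910 m/s

μ = GM = 6.674×10⁻¹¹ × 5.683×10²⁶ = 3.793×10¹⁶ m³/s².
r_p = 58230 + 16090 = 74320 km = 7.4320×10⁷ m.
r_a = 58230 + 307900 = 366130 km = 3.6613×10⁸ m.
Semi-major axis a = (r_p + r_a)/2 = 2.2022×10⁵ km = 2.202×10⁸ m.
Vis-viva: v² = μ(2/r − 1/a) = 3.793×10¹⁶ × (5.463×10⁻⁹ − 4.541×10⁻⁹) = 3.496×10⁷ m²/s².
v = 5913 m/s.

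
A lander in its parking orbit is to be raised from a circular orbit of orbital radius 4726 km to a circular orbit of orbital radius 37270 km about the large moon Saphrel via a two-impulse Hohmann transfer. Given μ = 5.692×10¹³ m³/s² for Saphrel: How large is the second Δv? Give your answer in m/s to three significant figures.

Δv ≈ 650 m/s

r₁ = 4726 km = 4.726×10⁶ m.
r₂ = 37270 km = 3.727×10⁷ m.
Transfer ellipse a_t = (r₁ + r₂)/2 = 2.100×10⁷ m.
At r₁: circular v_c1 = √(μ/r₁) = 3470 m/s; transfer-periapsis v_p = √[μ(2/r₁ − 1/a_t)] = 4624 m/s.
At r₂: circular v_c2 = √(μ/r₂) = 1236 m/s; transfer-apoapsis v_a = √[μ(2/r₂ − 1/a_t)] = 586.3 m/s.
Δv₂ = v_c2 − v_a = 649.5 m/s.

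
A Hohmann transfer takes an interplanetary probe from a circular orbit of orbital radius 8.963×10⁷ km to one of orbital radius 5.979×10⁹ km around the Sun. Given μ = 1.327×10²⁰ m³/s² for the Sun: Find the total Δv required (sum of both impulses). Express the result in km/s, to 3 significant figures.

Δv_total ≈ 19.4 km/s

r₁ = 8.963×10⁷ km = 8.963×10¹⁰ m.
r₂ = 5.979×10⁹ km = 5.979×10¹² m.
Transfer ellipse a_t = (r₁ + r₂)/2 = 3.034×10¹² m.
At r₁: circular v_c1 = √(μ/r₁) = 38480 m/s; transfer-perihelion v_p = √[μ(2/r₁ − 1/a_t)] = 54010 m/s.
Δv₁ = v_p − v_c1 = 15530 m/s.
At r₂: circular v_c2 = √(μ/r₂) = 4711 m/s; transfer-aphelion v_a = √[μ(2/r₂ − 1/a_t)] = 809.7 m/s.
Δv₂ = v_c2 − v_a = 3901 m/s.
Total Δv = Δv₁ + Δv₂ = 19440 m/s = 19.44 km/s.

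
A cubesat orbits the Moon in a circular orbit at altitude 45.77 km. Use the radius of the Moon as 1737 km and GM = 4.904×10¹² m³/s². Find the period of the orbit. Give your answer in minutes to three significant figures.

r = 1737 + 45.77 = 1782.8 km = 1.7828×10⁶ m.
Kepler's third law: T = 2π√(r³/μ) = 2π√((1.783×10⁶)³ / 4.904×10¹²).
r³/μ = 1.155×10⁶ s², so T = 2π × 1.075×10³ = 6.754×10³ s.
Converting: 6.754×10³ s ÷ 60.00 = 112.6 minutes.

T ≈ 113 minutes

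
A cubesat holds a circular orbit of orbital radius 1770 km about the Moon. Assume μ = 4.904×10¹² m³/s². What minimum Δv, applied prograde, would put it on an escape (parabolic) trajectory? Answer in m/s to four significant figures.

r = 1770 km = 1.770×10⁶ m.
Circular speed v_c = √(μ/r) = 1665 m/s.
Escape speed v_esc = √(2μ/r) = √2 × v_c = 2354 m/s.
Δv = v_esc − v_c = 689.5 m/s.

Δv ≈ 689.5 m/s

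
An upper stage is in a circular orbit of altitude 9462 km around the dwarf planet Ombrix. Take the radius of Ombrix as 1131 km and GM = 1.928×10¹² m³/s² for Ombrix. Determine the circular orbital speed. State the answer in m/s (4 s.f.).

r = 1131 + 9462 = 10593 km = 1.0593×10⁷ m.
For a circular orbit v = √(μ/r) = √(1.928×10¹² / 1.059×10⁷) = √(1.820×10⁵) = 426.6 m/s.

v ≈ 426.6 m/s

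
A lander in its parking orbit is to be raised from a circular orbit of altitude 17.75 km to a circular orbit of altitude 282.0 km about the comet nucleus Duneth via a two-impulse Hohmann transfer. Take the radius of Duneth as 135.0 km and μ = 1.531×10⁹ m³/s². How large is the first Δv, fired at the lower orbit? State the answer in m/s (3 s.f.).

r₁ = 135.0 + 17.75 = 152.75 km = 1.5275×10⁵ m.
r₂ = 135.0 + 282.0 = 417.00 km = 4.1700×10⁵ m.
Transfer ellipse a_t = (r₁ + r₂)/2 = 2.849×10⁵ m.
At r₁: circular v_c1 = √(μ/r₁) = 100.1 m/s; transfer-periapsis v_p = √[μ(2/r₁ − 1/a_t)] = 121.1 m/s.
Δv₁ = v_p − v_c1 = 21.01 m/s.

Δv ≈ 21.0 m/s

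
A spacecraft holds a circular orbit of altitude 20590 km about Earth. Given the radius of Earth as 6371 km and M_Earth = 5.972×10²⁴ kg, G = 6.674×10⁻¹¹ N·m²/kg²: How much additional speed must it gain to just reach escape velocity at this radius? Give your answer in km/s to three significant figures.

μ = GM = 6.674×10⁻¹¹ × 5.972×10²⁴ = 3.986×10¹⁴ m³/s².
r = 6371 + 20590 = 26961 km = 2.6961×10⁷ m.
Circular speed v_c = √(μ/r) = 3845 m/s.
Escape speed v_esc = √(2μ/r) = √2 × v_c = 5438 m/s.
Δv = v_esc − v_c = 1593 m/s = 1.593 km/s.

Δv ≈ 1.59 km/s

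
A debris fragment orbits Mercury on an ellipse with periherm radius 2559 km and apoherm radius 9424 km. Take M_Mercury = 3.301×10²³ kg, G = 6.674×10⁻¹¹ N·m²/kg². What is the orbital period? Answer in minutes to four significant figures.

T ≈ 327.2 minutes

μ = GM = 6.674×10⁻¹¹ × 3.301×10²³ = 2.203×10¹³ m³/s².
Semi-major axis a = (r_p + r_a)/2 = (2559.0 + 9424.0)/2 = 5991.5 km = 5.992×10⁶ m.
By Kepler's third law T = 2π√(a³/μ) = 2π × 3.125×10³ = 1.963×10⁴ s.
= 327.2 minutes.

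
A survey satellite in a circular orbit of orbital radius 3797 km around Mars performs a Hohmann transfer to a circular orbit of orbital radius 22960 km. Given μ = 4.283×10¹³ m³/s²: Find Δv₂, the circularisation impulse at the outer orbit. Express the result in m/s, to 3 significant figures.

Δv ≈ 638 m/s

r₁ = 3797 km = 3.797×10⁶ m.
r₂ = 22960 km = 2.296×10⁷ m.
Transfer ellipse a_t = (r₁ + r₂)/2 = 1.338×10⁷ m.
At r₁: circular v_c1 = √(μ/r₁) = 3359 m/s; transfer-periapsis v_p = √[μ(2/r₁ − 1/a_t)] = 4400 m/s.
At r₂: circular v_c2 = √(μ/r₂) = 1366 m/s; transfer-apoapsis v_a = √[μ(2/r₂ − 1/a_t)] = 727.6 m/s.
Δv₂ = v_c2 − v_a = 638.2 m/s.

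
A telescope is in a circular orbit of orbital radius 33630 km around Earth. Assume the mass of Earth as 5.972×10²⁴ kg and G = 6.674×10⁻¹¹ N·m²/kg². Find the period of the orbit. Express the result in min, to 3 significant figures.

T ≈ 1020 min

μ = GM = 6.674×10⁻¹¹ × 5.972×10²⁴ = 3.986×10¹⁴ m³/s².
r = 33630 km = 3.363×10⁷ m.
Kepler's third law: T = 2π√(r³/μ) = 2π√((3.363×10⁷)³ / 3.986×10¹⁴).
r³/μ = 9.543×10⁷ s², so T = 2π × 9.769×10³ = 6.138×10⁴ s.
Converting: 6.138×10⁴ s ÷ 60.00 = 1023 min.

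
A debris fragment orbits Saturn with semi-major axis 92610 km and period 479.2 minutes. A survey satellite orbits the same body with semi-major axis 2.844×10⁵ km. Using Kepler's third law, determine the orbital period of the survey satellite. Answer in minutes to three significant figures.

T₂ ≈ 2580 minutes

Kepler's third law: T² ∝ a³, so T₂ = T₁ (a₂/a₁)^(3/2).
a₂/a₁ = 3.071, (a₂/a₁)^(3/2) = 5.382.
T₂ = 479.2 × 5.382 = 2579 minutes.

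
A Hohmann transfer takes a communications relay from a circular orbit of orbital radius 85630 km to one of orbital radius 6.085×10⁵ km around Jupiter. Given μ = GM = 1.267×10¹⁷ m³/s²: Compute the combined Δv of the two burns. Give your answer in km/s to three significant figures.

Δv_total ≈ 19.7 km/s

r₁ = 85630 km = 8.563×10⁷ m.
r₂ = 6.085×10⁵ km = 6.085×10⁸ m.
Transfer ellipse a_t = (r₁ + r₂)/2 = 3.471×10⁸ m.
At r₁: circular v_c1 = √(μ/r₁) = 38470 m/s; transfer-perijove v_p = √[μ(2/r₁ − 1/a_t)] = 50930 m/s.
Δv₁ = v_p − v_c1 = 12470 m/s.
At r₂: circular v_c2 = √(μ/r₂) = 14430 m/s; transfer-apojove v_a = √[μ(2/r₂ − 1/a_t)] = 7167 m/s.
Δv₂ = v_c2 − v_a = 7262 m/s.
Total Δv = Δv₁ + Δv₂ = 19730 m/s = 19.73 km/s.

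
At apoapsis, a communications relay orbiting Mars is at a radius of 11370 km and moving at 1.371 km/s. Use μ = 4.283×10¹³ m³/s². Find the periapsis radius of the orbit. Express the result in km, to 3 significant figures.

periapsis radius ≈ 3780 km

r_a = 1.137×10⁷ m.
Specific energy ε = v²/2 − μ/r = -2.827×10⁶ J/kg, so a = −μ/(2ε) = 7.575×10⁶ m.
The apsides satisfy r_p + r_a = 2a, so the periapsis radius is 2a − r_a = 3.780×10⁶ m = 3779.7 km.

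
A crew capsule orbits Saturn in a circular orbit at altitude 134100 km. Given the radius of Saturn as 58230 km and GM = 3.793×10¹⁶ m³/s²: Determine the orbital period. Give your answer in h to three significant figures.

r = 58230 + 134100 = 192330 km = 1.9233×10⁸ m.
Kepler's third law: T = 2π√(r³/μ) = 2π√((1.923×10⁸)³ / 3.793×10¹⁶).
r³/μ = 1.876×10⁸ s², so T = 2π × 1.370×10⁴ = 8.605×10⁴ s.
Converting: 8.605×10⁴ s ÷ 3600 = 23.90 h.

T ≈ 23.9 h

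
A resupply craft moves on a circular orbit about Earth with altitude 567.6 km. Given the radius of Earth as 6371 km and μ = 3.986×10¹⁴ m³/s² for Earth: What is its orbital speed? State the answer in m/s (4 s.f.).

v ≈ 7579 m/s

r = 6371 + 567.6 = 6938.6 km = 6.9386×10⁶ m.
For a circular orbit v = √(μ/r) = √(3.986×10¹⁴ / 6.939×10⁶) = √(5.745×10⁷) = 7579 m/s.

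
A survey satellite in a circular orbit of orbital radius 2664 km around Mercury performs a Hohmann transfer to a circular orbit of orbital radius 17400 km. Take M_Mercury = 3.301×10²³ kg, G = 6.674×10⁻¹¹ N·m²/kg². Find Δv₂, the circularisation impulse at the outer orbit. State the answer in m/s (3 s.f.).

μ = GM = 6.674×10⁻¹¹ × 3.301×10²³ = 2.203×10¹³ m³/s².
r₁ = 2664 km = 2.664×10⁶ m.
r₂ = 17400 km = 1.740×10⁷ m.
Transfer ellipse a_t = (r₁ + r₂)/2 = 1.003×10⁷ m.
At r₁: circular v_c1 = √(μ/r₁) = 2876 m/s; transfer-periherm v_p = √[μ(2/r₁ − 1/a_t)] = 3787 m/s.
At r₂: circular v_c2 = √(μ/r₂) = 1125 m/s; transfer-apoherm v_a = √[μ(2/r₂ − 1/a_t)] = 579.8 m/s.
Δv₂ = v_c2 − v_a = 545.4 m/s.

Δv ≈ 545 m/s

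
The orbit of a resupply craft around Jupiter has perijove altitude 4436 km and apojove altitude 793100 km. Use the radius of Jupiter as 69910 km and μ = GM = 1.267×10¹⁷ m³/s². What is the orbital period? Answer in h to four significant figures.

r_p = 69910 + 4436 = 74346 km = 7.4346×10⁷ m.
r_a = 69910 + 793100 = 863010 km = 8.6301×10⁸ m.
Semi-major axis a = (r_p + r_a)/2 = (74346 + 8.6301×10⁵)/2 = 4.6868×10⁵ km = 4.687×10⁸ m.
By Kepler's third law T = 2π√(a³/μ) = 2π × 2.851×10⁴ = 1.791×10⁵ s.
= 49.75 h.

T ≈ 49.75 h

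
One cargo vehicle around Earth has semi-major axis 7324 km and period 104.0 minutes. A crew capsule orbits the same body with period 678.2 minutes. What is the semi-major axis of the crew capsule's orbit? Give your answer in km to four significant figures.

Kepler's third law: a³ ∝ T², so a₂ = a₁ (T₂/T₁)^(2/3).
T₂/T₁ = 6.521, (T₂/T₁)^(2/3) = 3.490.
a₂ = 7324 × 3.490 = 25560 km.

a₂ ≈ 25560 km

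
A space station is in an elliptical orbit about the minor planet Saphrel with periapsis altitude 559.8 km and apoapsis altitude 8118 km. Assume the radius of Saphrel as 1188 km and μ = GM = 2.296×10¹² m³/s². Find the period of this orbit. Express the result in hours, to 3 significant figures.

r_p = 1188 + 559.8 = 1747.8 km = 1.7478×10⁶ m.
r_a = 1188 + 8118 = 9306.0 km = 9.3060×10⁶ m.
Semi-major axis a = (r_p + r_a)/2 = (1747.8 + 9306.0)/2 = 5526.9 km = 5.527×10⁶ m.
By Kepler's third law T = 2π√(a³/μ) = 2π × 8.575×10³ = 5.388×10⁴ s.
= 14.97 hours.

T ≈ 15.0 hours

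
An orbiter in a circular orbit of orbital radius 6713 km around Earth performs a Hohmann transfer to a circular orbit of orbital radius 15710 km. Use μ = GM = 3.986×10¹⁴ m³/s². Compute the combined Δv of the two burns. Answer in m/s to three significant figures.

r₁ = 6713 km = 6.713×10⁶ m.
r₂ = 15710 km = 1.571×10⁷ m.
Transfer ellipse a_t = (r₁ + r₂)/2 = 1.121×10⁷ m.
At r₁: circular v_c1 = √(μ/r₁) = 7706 m/s; transfer-perigee v_p = √[μ(2/r₁ − 1/a_t)] = 9122 m/s.
Δv₁ = v_p − v_c1 = 1416 m/s.
At r₂: circular v_c2 = √(μ/r₂) = 5037 m/s; transfer-apogee v_a = √[μ(2/r₂ − 1/a_t)] = 3898 m/s.
Δv₂ = v_c2 − v_a = 1139 m/s.
Total Δv = Δv₁ + Δv₂ = 2555 m/s.

Δv_total ≈ 2560 m/s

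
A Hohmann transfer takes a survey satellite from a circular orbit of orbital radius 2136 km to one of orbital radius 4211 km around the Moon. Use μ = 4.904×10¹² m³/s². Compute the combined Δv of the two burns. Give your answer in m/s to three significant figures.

Δv_total ≈ 424 m/s

r₁ = 2136 km = 2.136×10⁶ m.
r₂ = 4211 km = 4.211×10⁶ m.
Transfer ellipse a_t = (r₁ + r₂)/2 = 3.174×10⁶ m.
At r₁: circular v_c1 = √(μ/r₁) = 1515 m/s; transfer-perilune v_p = √[μ(2/r₁ − 1/a_t)] = 1745 m/s.
Δv₁ = v_p − v_c1 = 230.2 m/s.
At r₂: circular v_c2 = √(μ/r₂) = 1079 m/s; transfer-apolune v_a = √[μ(2/r₂ − 1/a_t)] = 885.3 m/s.
Δv₂ = v_c2 − v_a = 193.8 m/s.
Total Δv = Δv₁ + Δv₂ = 424.0 m/s.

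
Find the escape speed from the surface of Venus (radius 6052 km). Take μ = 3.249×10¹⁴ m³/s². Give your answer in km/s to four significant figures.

r = R = 6.052×10⁶ m.
Escape speed v_esc = √(2μ/r) = √(2 × 3.249×10¹⁴ / 6.052×10⁶) = √(1.074×10⁸) = 10360 m/s.
= 10.36 km/s.

v_esc ≈ 10.36 km/s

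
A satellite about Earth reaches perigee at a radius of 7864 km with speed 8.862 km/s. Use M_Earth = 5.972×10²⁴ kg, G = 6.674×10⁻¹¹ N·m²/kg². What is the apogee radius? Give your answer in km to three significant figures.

apogee radius ≈ 27100 km

μ = GM = 6.674×10⁻¹¹ × 5.972×10²⁴ = 3.986×10¹⁴ m³/s².
r_p = 7.864×10⁶ m.
Specific energy ε = v²/2 − μ/r = -1.142×10⁷ J/kg, so a = −μ/(2ε) = 1.746×10⁷ m.
The apsides satisfy r_p + r_a = 2a, so the apogee radius is 2a − r_p = 2.705×10⁷ m = 27051 km.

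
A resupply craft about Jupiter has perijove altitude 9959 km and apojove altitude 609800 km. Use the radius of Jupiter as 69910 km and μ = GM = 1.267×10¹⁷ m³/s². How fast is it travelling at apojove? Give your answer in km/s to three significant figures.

r_p = 69910 + 9959 = 79869 km = 7.9869×10⁷ m.
r_a = 69910 + 609800 = 679710 km = 6.7971×10⁸ m.
Semi-major axis a = (r_p + r_a)/2 = 3.7979×10⁵ km = 3.798×10⁸ m.
Vis-viva: v² = μ(2/r − 1/a) = 1.267×10¹⁷ × (2.942×10⁻⁹ − 2.633×10⁻⁹) = 3.920×10⁷ m²/s².
v = 6261 m/s = 6.261 km/s.

v ≈ 6.26 km/s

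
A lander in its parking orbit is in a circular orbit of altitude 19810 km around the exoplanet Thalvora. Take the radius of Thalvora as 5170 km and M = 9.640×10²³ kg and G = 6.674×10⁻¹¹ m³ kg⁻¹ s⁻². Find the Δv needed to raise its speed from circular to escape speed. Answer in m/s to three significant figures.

Δv ≈ 665 m/s

μ = GM = 6.674×10⁻¹¹ × 9.640×10²³ = 6.434×10¹³ m³/s².
r = 5170 + 19810 = 24980 km = 2.4980×10⁷ m.
Circular speed v_c = √(μ/r) = 1605 m/s.
Escape speed v_esc = √(2μ/r) = √2 × v_c = 2270 m/s.
Δv = v_esc − v_c = 664.8 m/s.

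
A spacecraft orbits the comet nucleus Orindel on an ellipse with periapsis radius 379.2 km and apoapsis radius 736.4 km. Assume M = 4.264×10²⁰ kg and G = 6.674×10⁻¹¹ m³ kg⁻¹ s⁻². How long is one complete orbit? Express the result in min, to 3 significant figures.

μ = GM = 6.674×10⁻¹¹ × 4.264×10²⁰ = 2.846×10¹⁰ m³/s².
Semi-major axis a = (r_p + r_a)/2 = (379.20 + 736.40)/2 = 557.80 km = 5.578×10⁵ m.
By Kepler's third law T = 2π√(a³/μ) = 2π × 2.470×10³ = 1.552×10⁴ s.
= 258.6 min.

T ≈ 259 min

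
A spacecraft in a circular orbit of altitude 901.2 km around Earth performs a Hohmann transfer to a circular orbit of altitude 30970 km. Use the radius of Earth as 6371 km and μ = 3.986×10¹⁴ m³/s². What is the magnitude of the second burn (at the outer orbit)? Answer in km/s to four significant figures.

Δv ≈ 1.402 km/s

r₁ = 6371 + 901.2 = 7272.2 km = 7.2722×10⁶ m.
r₂ = 6371 + 30970 = 37341 km = 3.7341×10⁷ m.
Transfer ellipse a_t = (r₁ + r₂)/2 = 2.231×10⁷ m.
At r₁: circular v_c1 = √(μ/r₁) = 7403 m/s; transfer-perigee v_p = √[μ(2/r₁ − 1/a_t)] = 9579 m/s.
At r₂: circular v_c2 = √(μ/r₂) = 3267 m/s; transfer-apogee v_a = √[μ(2/r₂ − 1/a_t)] = 1865 m/s.
Δv₂ = v_c2 − v_a = 1402 m/s.
= 1.402 km/s.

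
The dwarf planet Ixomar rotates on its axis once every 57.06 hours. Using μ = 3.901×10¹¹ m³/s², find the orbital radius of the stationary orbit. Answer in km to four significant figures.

r_sync ≈ 7471 km

T = 57.06 hours = 2.054×10⁵ s.
A synchronous orbit has period T, so by Kepler's third law a = (μT²/4π²)^(1/3).
μT²/4π² = 3.901×10¹¹ × (2.054×10⁵)² / 39.48 = 4.170×10²⁰ m³.
a = 7.471×10⁶ m = 7470.7 km.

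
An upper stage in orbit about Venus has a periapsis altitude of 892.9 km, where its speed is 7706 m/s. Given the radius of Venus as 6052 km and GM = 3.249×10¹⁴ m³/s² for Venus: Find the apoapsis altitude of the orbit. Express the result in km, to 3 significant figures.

r_p = 6052 + 892.9 = 6944.9 km = 6.945×10⁶ m.
Specific energy ε = v²/2 − μ/r = -1.709×10⁷ J/kg, so a = −μ/(2ε) = 9.505×10⁶ m.
The apsides satisfy r_p + r_a = 2a, so the apoapsis radius is 2a − r_p = 1.206×10⁷ m = 12065 km.
Apoapsis altitude = 12065 − 6052 = 6012.8 km.

apoapsis altitude ≈ 6010 km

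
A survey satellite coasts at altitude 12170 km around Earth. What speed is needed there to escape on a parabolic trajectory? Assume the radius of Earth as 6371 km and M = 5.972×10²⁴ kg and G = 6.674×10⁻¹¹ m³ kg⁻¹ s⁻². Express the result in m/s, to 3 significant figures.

μ = GM = 6.674×10⁻¹¹ × 5.972×10²⁴ = 3.986×10¹⁴ m³/s².
r = 6371 + 12170 = 18541 km = 1.8541×10⁷ m.
Escape speed v_esc = √(2μ/r) = √(2 × 3.986×10¹⁴ / 1.854×10⁷) = √(4.299×10⁷) = 6557 m/s.

v_esc ≈ 6560 m/s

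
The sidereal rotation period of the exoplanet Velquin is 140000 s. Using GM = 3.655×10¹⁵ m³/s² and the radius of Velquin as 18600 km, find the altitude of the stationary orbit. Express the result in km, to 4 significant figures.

h_sync ≈ 1.034×10⁵ km

A synchronous orbit has period T, so by Kepler's third law a = (μT²/4π²)^(1/3).
μT²/4π² = 3.655×10¹⁵ × (1.400×10⁵)² / 39.48 = 1.815×10²⁴ m³.
a = 1.220×10⁸ m = 1.2197×10⁵ km.
Altitude h = a − R = 1.2197×10⁵ − 18600 = 1.0337×10⁵ km.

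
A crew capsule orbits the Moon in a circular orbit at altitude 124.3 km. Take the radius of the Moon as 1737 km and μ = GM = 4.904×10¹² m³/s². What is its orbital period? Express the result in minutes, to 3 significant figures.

r = 1737 + 124.3 = 1861.3 km = 1.8613×10⁶ m.
Kepler's third law: T = 2π√(r³/μ) = 2π√((1.861×10⁶)³ / 4.904×10¹²).
r³/μ = 1.315×10⁶ s², so T = 2π × 1.147×10³ = 7.205×10³ s.
Converting: 7.205×10³ s ÷ 60.00 = 120.1 minutes.

T ≈ 120 minutes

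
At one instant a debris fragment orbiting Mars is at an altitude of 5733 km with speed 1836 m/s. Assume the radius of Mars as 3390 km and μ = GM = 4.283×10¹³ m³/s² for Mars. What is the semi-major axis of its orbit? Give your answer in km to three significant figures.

a ≈ 7120 km

r = 3390 + 5733 = 9123.0 km = 9.123×10⁶ m.
Specific orbital energy ε = v²/2 − μ/r = (1836)²/2 − 4.283×10¹³/9.123×10⁶ = -3.009×10⁶ J/kg.
Since ε = −μ/(2a), a = −μ/(2ε) = 7.116×10⁶ m = 7116.3 km.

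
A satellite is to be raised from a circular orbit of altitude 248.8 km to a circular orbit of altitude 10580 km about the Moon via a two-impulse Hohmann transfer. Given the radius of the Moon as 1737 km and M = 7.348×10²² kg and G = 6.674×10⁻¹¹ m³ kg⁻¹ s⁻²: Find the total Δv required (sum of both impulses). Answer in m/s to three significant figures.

μ = GM = 6.674×10⁻¹¹ × 7.348×10²² = 4.904×10¹² m³/s².
r₁ = 1737 + 248.8 = 1985.8 km = 1.9858×10⁶ m.
r₂ = 1737 + 10580 = 12317 km = 1.2317×10⁷ m.
Transfer ellipse a_t = (r₁ + r₂)/2 = 7.151×10⁶ m.
At r₁: circular v_c1 = √(μ/r₁) = 1571 m/s; transfer-perilune v_p = √[μ(2/r₁ − 1/a_t)] = 2062 m/s.
Δv₁ = v_p − v_c1 = 490.9 m/s.
At r₂: circular v_c2 = √(μ/r₂) = 631.0 m/s; transfer-apolune v_a = √[μ(2/r₂ − 1/a_t)] = 332.5 m/s.
Δv₂ = v_c2 − v_a = 298.5 m/s.
Total Δv = Δv₁ + Δv₂ = 789.4 m/s.

Δv_total ≈ 789 m/s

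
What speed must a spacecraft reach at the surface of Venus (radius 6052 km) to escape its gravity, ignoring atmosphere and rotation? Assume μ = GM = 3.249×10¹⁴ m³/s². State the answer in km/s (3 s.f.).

r = R = 6.052×10⁶ m.
Escape speed v_esc = √(2μ/r) = √(2 × 3.249×10¹⁴ / 6.052×10⁶) = √(1.074×10⁸) = 10360 m/s.
= 10.36 km/s.

v_esc ≈ 10.4 km/s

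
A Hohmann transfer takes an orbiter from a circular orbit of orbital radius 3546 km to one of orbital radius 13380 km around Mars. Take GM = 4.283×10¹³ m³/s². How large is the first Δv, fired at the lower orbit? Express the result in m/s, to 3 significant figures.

r₁ = 3546 km = 3.546×10⁶ m.
r₂ = 13380 km = 1.338×10⁷ m.
Transfer ellipse a_t = (r₁ + r₂)/2 = 8.463×10⁶ m.
At r₁: circular v_c1 = √(μ/r₁) = 3475 m/s; transfer-periapsis v_p = √[μ(2/r₁ − 1/a_t)] = 4370 m/s.
Δv₁ = v_p − v_c1 = 894.5 m/s.

Δv ≈ 894 m/s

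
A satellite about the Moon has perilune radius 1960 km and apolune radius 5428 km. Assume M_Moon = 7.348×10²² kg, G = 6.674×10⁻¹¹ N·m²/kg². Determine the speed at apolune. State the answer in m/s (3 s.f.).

v ≈ 692 m/s

μ = GM = 6.674×10⁻¹¹ × 7.348×10²² = 4.904×10¹² m³/s².
Semi-major axis a = (r_p + r_a)/2 = 3694.0 km = 3.694×10⁶ m.
Vis-viva: v² = μ(2/r − 1/a) = 4.904×10¹² × (3.685×10⁻⁷ − 2.707×10⁻⁷) = 4.794×10⁵ m²/s².
v = 692.4 m/s.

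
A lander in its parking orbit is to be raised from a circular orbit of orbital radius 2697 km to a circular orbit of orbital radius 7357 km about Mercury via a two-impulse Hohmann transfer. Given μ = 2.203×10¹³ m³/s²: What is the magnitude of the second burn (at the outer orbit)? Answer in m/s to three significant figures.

Δv ≈ 463 m/s

r₁ = 2697 km = 2.697×10⁶ m.
r₂ = 7357 km = 7.357×10⁶ m.
Transfer ellipse a_t = (r₁ + r₂)/2 = 5.027×10⁶ m.
At r₁: circular v_c1 = √(μ/r₁) = 2858 m/s; transfer-periherm v_p = √[μ(2/r₁ − 1/a_t)] = 3458 m/s.
At r₂: circular v_c2 = √(μ/r₂) = 1730 m/s; transfer-apoherm v_a = √[μ(2/r₂ − 1/a_t)] = 1267 m/s.
Δv₂ = v_c2 − v_a = 463.0 m/s.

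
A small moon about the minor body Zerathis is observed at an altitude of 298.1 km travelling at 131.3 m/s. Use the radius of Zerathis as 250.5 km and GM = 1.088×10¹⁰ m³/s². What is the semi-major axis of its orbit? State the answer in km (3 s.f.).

a ≈ 485 km

r = 250.5 + 298.1 = 548.60 km = 5.486×10⁵ m.
Specific orbital energy ε = v²/2 − μ/r = (131.3)²/2 − 1.088×10¹⁰/5.486×10⁵ = -1.121×10⁴ J/kg.
Since ε = −μ/(2a), a = −μ/(2ε) = 4.852×10⁵ m = 485.17 km.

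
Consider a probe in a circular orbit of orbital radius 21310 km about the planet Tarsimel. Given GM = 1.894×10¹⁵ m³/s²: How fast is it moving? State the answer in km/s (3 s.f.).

r = 21310 km = 2.131×10⁷ m.
For a circular orbit v = √(μ/r) = √(1.894×10¹⁵ / 2.131×10⁷) = √(8.888×10⁷) = 9428 m/s.
That is 9.428 km/s.

v ≈ 9.43 km/s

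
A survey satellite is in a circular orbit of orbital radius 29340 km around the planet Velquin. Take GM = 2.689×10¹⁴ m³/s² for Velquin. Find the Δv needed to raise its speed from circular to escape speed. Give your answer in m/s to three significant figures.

r = 29340 km = 2.934×10⁷ m.
Circular speed v_c = √(μ/r) = 3027 m/s.
Escape speed v_esc = √(2μ/r) = √2 × v_c = 4281 m/s.
Δv = v_esc − v_c = 1254 m/s.

Δv ≈ 1250 m/s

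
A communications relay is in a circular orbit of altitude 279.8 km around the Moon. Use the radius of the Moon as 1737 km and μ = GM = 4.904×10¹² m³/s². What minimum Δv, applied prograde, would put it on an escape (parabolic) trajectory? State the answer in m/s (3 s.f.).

Δv ≈ 646 m/s

r = 1737 + 279.8 = 2016.8 km = 2.0168×10⁶ m.
Circular speed v_c = √(μ/r) = 1559 m/s.
Escape speed v_esc = √(2μ/r) = √2 × v_c = 2205 m/s.
Δv = v_esc − v_c = 645.9 m/s.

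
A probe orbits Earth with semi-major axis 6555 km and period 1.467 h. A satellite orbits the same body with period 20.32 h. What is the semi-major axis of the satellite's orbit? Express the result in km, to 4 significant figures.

Kepler's third law: a³ ∝ T², so a₂ = a₁ (T₂/T₁)^(2/3).
T₂/T₁ = 13.85, (T₂/T₁)^(2/3) = 5.768.
a₂ = 6555 × 5.768 = 37810 km.

a₂ ≈ 37810 km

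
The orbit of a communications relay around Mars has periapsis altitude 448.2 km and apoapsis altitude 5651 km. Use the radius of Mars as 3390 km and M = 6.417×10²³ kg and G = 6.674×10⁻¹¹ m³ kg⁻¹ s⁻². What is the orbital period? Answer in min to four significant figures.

T ≈ 261.5 min

μ = GM = 6.674×10⁻¹¹ × 6.417×10²³ = 4.283×10¹³ m³/s².
r_p = 3390 + 448.2 = 3838.2 km = 3.8382×10⁶ m.
r_a = 3390 + 5651 = 9041.0 km = 9.0410×10⁶ m.
Semi-major axis a = (r_p + r_a)/2 = (3838.2 + 9041.0)/2 = 6439.6 km = 6.440×10⁶ m.
By Kepler's third law T = 2π√(a³/μ) = 2π × 2.497×10³ = 1.569×10⁴ s.
= 261.5 min.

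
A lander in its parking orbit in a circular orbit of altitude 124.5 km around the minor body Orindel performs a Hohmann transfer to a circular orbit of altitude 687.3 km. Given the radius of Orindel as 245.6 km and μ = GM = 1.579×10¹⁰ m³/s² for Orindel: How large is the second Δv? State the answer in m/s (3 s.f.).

r₁ = 245.6 + 124.5 = 370.10 km = 3.7010×10⁵ m.
r₂ = 245.6 + 687.3 = 932.90 km = 9.3290×10⁵ m.
Transfer ellipse a_t = (r₁ + r₂)/2 = 6.515×10⁵ m.
At r₁: circular v_c1 = √(μ/r₁) = 206.6 m/s; transfer-periapsis v_p = √[μ(2/r₁ − 1/a_t)] = 247.2 m/s.
At r₂: circular v_c2 = √(μ/r₂) = 130.1 m/s; transfer-apoapsis v_a = √[μ(2/r₂ − 1/a_t)] = 98.06 m/s.
Δv₂ = v_c2 − v_a = 32.04 m/s.

Δv ≈ 32.0 m/s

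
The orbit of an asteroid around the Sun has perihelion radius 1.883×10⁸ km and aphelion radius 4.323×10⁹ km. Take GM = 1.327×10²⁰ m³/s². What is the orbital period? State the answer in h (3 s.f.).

T ≈ 513000 h

Semi-major axis a = (r_p + r_a)/2 = (1.8830×10⁸ + 4.3230×10⁹)/2 = 2.2556×10⁹ km = 2.256×10¹² m.
By Kepler's third law T = 2π√(a³/μ) = 2π × 2.941×10⁸ = 1.848×10⁹ s.
= 5.133×10⁵ h.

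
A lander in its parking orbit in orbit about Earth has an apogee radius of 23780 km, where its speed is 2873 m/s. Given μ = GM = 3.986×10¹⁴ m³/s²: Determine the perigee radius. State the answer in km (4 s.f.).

perigee radius ≈ 7767 km

r_a = 2.378×10⁷ m.
Specific energy ε = v²/2 − μ/r = -1.263×10⁷ J/kg, so a = −μ/(2ε) = 1.577×10⁷ m.
The apsides satisfy r_p + r_a = 2a, so the perigee radius is 2a − r_a = 7.767×10⁶ m = 7767.5 km.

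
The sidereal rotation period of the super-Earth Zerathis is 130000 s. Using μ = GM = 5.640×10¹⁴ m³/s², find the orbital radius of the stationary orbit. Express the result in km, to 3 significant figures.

A synchronous orbit has period T, so by Kepler's third law a = (μT²/4π²)^(1/3).
μT²/4π² = 5.640×10¹⁴ × (1.300×10⁵)² / 39.48 = 2.414×10²³ m³.
a = 6.227×10⁷ m = 62269 km.

r_sync ≈ 62300 km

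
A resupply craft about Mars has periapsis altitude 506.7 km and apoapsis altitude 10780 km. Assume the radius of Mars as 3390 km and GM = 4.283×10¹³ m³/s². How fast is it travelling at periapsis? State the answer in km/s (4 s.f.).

r_p = 3390 + 506.7 = 3896.7 km = 3.8967×10⁶ m.
r_a = 3390 + 10780 = 14170 km = 1.4170×10⁷ m.
Semi-major axis a = (r_p + r_a)/2 = 9033.4 km = 9.033×10⁶ m.
Vis-viva: v² = μ(2/r − 1/a) = 4.283×10¹³ × (5.133×10⁻⁷ − 1.107×10⁻⁷) = 1.724×10⁷ m²/s².
v = 4152 m/s = 4.152 km/s.

v ≈ 4.152 km/s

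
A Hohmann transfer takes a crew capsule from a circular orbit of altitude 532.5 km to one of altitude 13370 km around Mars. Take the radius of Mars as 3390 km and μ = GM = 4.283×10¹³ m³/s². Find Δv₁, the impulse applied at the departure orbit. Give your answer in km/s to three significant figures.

Δv ≈ 0.902 km/s

r₁ = 3390 + 532.5 = 3922.5 km = 3.9225×10⁶ m.
r₂ = 3390 + 13370 = 16760 km = 1.6760×10⁷ m.
Transfer ellipse a_t = (r₁ + r₂)/2 = 1.034×10⁷ m.
At r₁: circular v_c1 = √(μ/r₁) = 3304 m/s; transfer-periapsis v_p = √[μ(2/r₁ − 1/a_t)] = 4207 m/s.
Δv₁ = v_p − v_c1 = 902.3 m/s.
= 0.9023 km/s.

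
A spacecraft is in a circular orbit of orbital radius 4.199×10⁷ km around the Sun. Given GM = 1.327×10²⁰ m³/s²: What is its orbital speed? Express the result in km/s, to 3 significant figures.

r = 4.199×10⁷ km = 4.199×10¹⁰ m.
For a circular orbit v = √(μ/r) = √(1.327×10²⁰ / 4.199×10¹⁰) = √(3.160×10⁹) = 56220 m/s.
That is 56.22 km/s.

v ≈ 56.2 km/s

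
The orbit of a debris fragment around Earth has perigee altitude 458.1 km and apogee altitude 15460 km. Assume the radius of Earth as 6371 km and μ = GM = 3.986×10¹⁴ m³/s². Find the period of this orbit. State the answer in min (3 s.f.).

r_p = 6371 + 458.1 = 6829.1 km = 6.8291×10⁶ m.
r_a = 6371 + 15460 = 21831 km = 2.1831×10⁷ m.
Semi-major axis a = (r_p + r_a)/2 = (6829.1 + 21831)/2 = 14330 km = 1.433×10⁷ m.
By Kepler's third law T = 2π√(a³/μ) = 2π × 2.717×10³ = 1.707×10⁴ s.
= 284.5 min.

T ≈ 285 min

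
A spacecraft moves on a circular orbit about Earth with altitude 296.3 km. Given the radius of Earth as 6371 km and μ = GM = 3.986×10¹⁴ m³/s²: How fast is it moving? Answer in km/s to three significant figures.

r = 6371 + 296.3 = 6667.3 km = 6.6673×10⁶ m.
For a circular orbit v = √(μ/r) = √(3.986×10¹⁴ / 6.667×10⁶) = √(5.978×10⁷) = 7732 m/s.
That is 7.732 km/s.

v ≈ 7.73 km/s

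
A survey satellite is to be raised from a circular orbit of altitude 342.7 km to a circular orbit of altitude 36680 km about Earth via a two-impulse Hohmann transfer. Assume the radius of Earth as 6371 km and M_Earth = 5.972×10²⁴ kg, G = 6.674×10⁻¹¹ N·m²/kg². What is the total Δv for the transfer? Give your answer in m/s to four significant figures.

Δv_total ≈ 3892 m/s

μ = GM = 6.674×10⁻¹¹ × 5.972×10²⁴ = 3.986×10¹⁴ m³/s².
r₁ = 6371 + 342.7 = 6713.7 km = 6.7137×10⁶ m.
r₂ = 6371 + 36680 = 43051 km = 4.3051×10⁷ m.
Transfer ellipse a_t = (r₁ + r₂)/2 = 2.488×10⁷ m.
At r₁: circular v_c1 = √(μ/r₁) = 7705 m/s; transfer-perigee v_p = √[μ(2/r₁ − 1/a_t)] = 10130 m/s.
Δv₁ = v_p − v_c1 = 2430 m/s.
At r₂: circular v_c2 = √(μ/r₂) = 3043 m/s; transfer-apogee v_a = √[μ(2/r₂ − 1/a_t)] = 1581 m/s.
Δv₂ = v_c2 − v_a = 1462 m/s.
Total Δv = Δv₁ + Δv₂ = 3892 m/s.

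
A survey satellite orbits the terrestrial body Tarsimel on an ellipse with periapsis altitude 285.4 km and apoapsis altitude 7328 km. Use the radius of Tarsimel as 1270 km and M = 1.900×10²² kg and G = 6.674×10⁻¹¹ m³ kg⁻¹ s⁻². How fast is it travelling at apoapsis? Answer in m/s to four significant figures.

v ≈ 212.6 m/s

μ = GM = 6.674×10⁻¹¹ × 1.900×10²² = 1.268×10¹² m³/s².
r_p = 1270 + 285.4 = 1555.4 km = 1.5554×10⁶ m.
r_a = 1270 + 7328 = 8598.0 km = 8.5980×10⁶ m.
Semi-major axis a = (r_p + r_a)/2 = 5076.7 km = 5.077×10⁶ m.
Vis-viva: v² = μ(2/r − 1/a) = 1.268×10¹² × (2.326×10⁻⁷ − 1.970×10⁻⁷) = 4.519×10⁴ m²/s².
v = 212.6 m/s.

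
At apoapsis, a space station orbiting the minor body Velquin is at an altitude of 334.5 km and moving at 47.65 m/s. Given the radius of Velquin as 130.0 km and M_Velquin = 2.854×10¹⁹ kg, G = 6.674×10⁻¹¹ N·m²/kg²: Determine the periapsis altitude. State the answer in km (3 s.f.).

μ = GM = 6.674×10⁻¹¹ × 2.854×10¹⁹ = 1.905×10⁹ m³/s².
r_a = 130.0 + 334.5 = 464.50 km = 4.645×10⁵ m.
Specific energy ε = v²/2 − μ/r = -2.965×10³ J/kg, so a = −μ/(2ε) = 3.212×10⁵ m.
The apsides satisfy r_p + r_a = 2a, so the periapsis radius is 2a − r_a = 1.778×10⁵ m = 177.83 km.
Periapsis altitude = 177.83 − 130.0 = 47.827 km.

periapsis altitude ≈ 47.8 km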